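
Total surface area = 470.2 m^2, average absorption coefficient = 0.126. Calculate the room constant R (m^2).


Given values:
  S = 470.2 m^2, alpha = 0.126
Formula: R = S * alpha / (1 - alpha)
Numerator: 470.2 * 0.126 = 59.2452
Denominator: 1 - 0.126 = 0.874
R = 59.2452 / 0.874 = 67.79

67.79 m^2


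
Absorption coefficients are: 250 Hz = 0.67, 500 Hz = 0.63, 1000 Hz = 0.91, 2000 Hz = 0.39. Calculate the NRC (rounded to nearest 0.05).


Given values:
  a_250 = 0.67, a_500 = 0.63
  a_1000 = 0.91, a_2000 = 0.39
Formula: NRC = (a250 + a500 + a1000 + a2000) / 4
Sum = 0.67 + 0.63 + 0.91 + 0.39 = 2.6
NRC = 2.6 / 4 = 0.65
Rounded to nearest 0.05: 0.65

0.65


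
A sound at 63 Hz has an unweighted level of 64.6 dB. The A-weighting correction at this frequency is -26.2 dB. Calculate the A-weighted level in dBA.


Given values:
  SPL = 64.6 dB
  A-weighting at 63 Hz = -26.2 dB
Formula: L_A = SPL + A_weight
L_A = 64.6 + (-26.2)
L_A = 38.4

38.4 dBA


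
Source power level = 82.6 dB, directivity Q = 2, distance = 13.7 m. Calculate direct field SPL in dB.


Given values:
  Lw = 82.6 dB, Q = 2, r = 13.7 m
Formula: SPL = Lw + 10 * log10(Q / (4 * pi * r^2))
Compute 4 * pi * r^2 = 4 * pi * 13.7^2 = 2358.5821
Compute Q / denom = 2 / 2358.5821 = 0.00084797
Compute 10 * log10(0.00084797) = -30.7162
SPL = 82.6 + (-30.7162) = 51.88

51.88 dB


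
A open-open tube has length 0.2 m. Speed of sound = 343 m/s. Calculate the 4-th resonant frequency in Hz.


Given values:
  Tube type: open-open, L = 0.2 m, c = 343 m/s, n = 4
Formula: f_n = n * c / (2 * L)
Compute 2 * L = 2 * 0.2 = 0.4
f = 4 * 343 / 0.4
f = 3430.0

3430.0 Hz


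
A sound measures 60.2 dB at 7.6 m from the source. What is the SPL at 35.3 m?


Given values:
  SPL1 = 60.2 dB, r1 = 7.6 m, r2 = 35.3 m
Formula: SPL2 = SPL1 - 20 * log10(r2 / r1)
Compute ratio: r2 / r1 = 35.3 / 7.6 = 4.6447
Compute log10: log10(4.6447) = 0.666958
Compute drop: 20 * 0.666958 = 13.3392
SPL2 = 60.2 - 13.3392 = 46.86

46.86 dB


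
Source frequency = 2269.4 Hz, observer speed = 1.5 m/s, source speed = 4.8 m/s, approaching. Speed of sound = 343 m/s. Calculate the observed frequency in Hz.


Given values:
  f_s = 2269.4 Hz, v_o = 1.5 m/s, v_s = 4.8 m/s
  Direction: approaching
Formula: f_o = f_s * (c + v_o) / (c - v_s)
Numerator: c + v_o = 343 + 1.5 = 344.5
Denominator: c - v_s = 343 - 4.8 = 338.2
f_o = 2269.4 * 344.5 / 338.2 = 2311.67

2311.67 Hz


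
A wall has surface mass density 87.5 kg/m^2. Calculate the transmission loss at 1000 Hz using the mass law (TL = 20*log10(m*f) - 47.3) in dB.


Given values:
  m = 87.5 kg/m^2, f = 1000 Hz
Formula: TL = 20 * log10(m * f) - 47.3
Compute m * f = 87.5 * 1000 = 87500.0
Compute log10(87500.0) = 4.942008
Compute 20 * 4.942008 = 98.8402
TL = 98.8402 - 47.3 = 51.54

51.54 dB


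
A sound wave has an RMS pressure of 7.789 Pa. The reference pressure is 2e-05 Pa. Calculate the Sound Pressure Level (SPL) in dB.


Given values:
  p = 7.789 Pa
  p_ref = 2e-05 Pa
Formula: SPL = 20 * log10(p / p_ref)
Compute ratio: p / p_ref = 7.789 / 2e-05 = 389450
Compute log10: log10(389450) = 5.590452
Multiply: SPL = 20 * 5.590452 = 111.81

111.81 dB


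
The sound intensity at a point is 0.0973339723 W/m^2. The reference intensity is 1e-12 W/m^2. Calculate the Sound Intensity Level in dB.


Given values:
  I = 0.0973339723 W/m^2
  I_ref = 1e-12 W/m^2
Formula: SIL = 10 * log10(I / I_ref)
Compute ratio: I / I_ref = 97333972300
Compute log10: log10(97333972300) = 10.988264
Multiply: SIL = 10 * 10.988264 = 109.88

109.88 dB


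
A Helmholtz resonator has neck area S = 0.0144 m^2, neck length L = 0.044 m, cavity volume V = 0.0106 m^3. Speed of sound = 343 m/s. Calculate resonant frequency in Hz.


Given values:
  S = 0.0144 m^2, L = 0.044 m, V = 0.0106 m^3, c = 343 m/s
Formula: f = (c / (2*pi)) * sqrt(S / (V * L))
Compute V * L = 0.0106 * 0.044 = 0.0004664
Compute S / (V * L) = 0.0144 / 0.0004664 = 30.8748
Compute sqrt(30.8748) = 5.55651
Compute c / (2*pi) = 343 / 6.283185 = 54.590148
f = 54.590148 * 5.55651 = 303.33

303.33 Hz


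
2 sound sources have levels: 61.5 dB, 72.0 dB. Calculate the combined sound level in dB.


Formula: L_total = 10 * log10( sum(10^(Li/10)) )
  Source 1: 10^(61.5/10) = 1412537.5446
  Source 2: 10^(72.0/10) = 15848931.9246
Sum of linear values = 17261469.4692
L_total = 10 * log10(17261469.4692) = 72.37

72.37 dB


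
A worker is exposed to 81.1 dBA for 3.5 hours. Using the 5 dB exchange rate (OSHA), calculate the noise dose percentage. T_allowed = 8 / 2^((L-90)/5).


Given values:
  L = 81.1 dBA, T = 3.5 hours
Formula: T_allowed = 8 / 2^((L - 90) / 5)
Compute exponent: (81.1 - 90) / 5 = -1.78
Compute 2^(-1.78) = 0.291183
T_allowed = 8 / 0.291183 = 27.474131 hours
Dose = (T / T_allowed) * 100
Dose = (3.5 / 27.474131) * 100 = 12.74

12.74 %


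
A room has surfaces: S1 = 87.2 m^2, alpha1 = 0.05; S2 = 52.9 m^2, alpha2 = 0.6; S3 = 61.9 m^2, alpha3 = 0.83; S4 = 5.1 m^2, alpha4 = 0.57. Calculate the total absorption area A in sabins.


Given surfaces:
  Surface 1: 87.2 * 0.05 = 4.36
  Surface 2: 52.9 * 0.6 = 31.74
  Surface 3: 61.9 * 0.83 = 51.377
  Surface 4: 5.1 * 0.57 = 2.907
Formula: A = sum(Si * alpha_i)
A = 4.36 + 31.74 + 51.377 + 2.907
A = 90.38

90.38 sabins


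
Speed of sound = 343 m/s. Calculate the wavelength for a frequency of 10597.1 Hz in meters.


Given values:
  c = 343 m/s, f = 10597.1 Hz
Formula: lambda = c / f
lambda = 343 / 10597.1
lambda = 0.0324

0.0324 m


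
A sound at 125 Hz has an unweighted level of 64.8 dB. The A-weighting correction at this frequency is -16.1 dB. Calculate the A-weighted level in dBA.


Given values:
  SPL = 64.8 dB
  A-weighting at 125 Hz = -16.1 dB
Formula: L_A = SPL + A_weight
L_A = 64.8 + (-16.1)
L_A = 48.7

48.7 dBA


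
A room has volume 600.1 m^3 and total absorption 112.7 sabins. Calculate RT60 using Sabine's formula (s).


Given values:
  V = 600.1 m^3
  A = 112.7 sabins
Formula: RT60 = 0.161 * V / A
Numerator: 0.161 * 600.1 = 96.6161
RT60 = 96.6161 / 112.7 = 0.857

0.857 s


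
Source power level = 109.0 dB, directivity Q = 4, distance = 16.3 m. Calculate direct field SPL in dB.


Given values:
  Lw = 109.0 dB, Q = 4, r = 16.3 m
Formula: SPL = Lw + 10 * log10(Q / (4 * pi * r^2))
Compute 4 * pi * r^2 = 4 * pi * 16.3^2 = 3338.759
Compute Q / denom = 4 / 3338.759 = 0.00119805
Compute 10 * log10(0.00119805) = -29.2153
SPL = 109.0 + (-29.2153) = 79.78

79.78 dB


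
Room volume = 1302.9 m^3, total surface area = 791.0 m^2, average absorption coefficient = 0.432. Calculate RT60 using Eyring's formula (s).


Given values:
  V = 1302.9 m^3, S = 791.0 m^2, alpha = 0.432
Formula: RT60 = 0.161 * V / (-S * ln(1 - alpha))
Compute ln(1 - 0.432) = ln(0.568) = -0.565634
Denominator: -791.0 * -0.565634 = 447.4165
Numerator: 0.161 * 1302.9 = 209.7669
RT60 = 209.7669 / 447.4165 = 0.469

0.469 s


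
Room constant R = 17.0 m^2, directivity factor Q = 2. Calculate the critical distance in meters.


Given values:
  R = 17.0 m^2, Q = 2
Formula: d_c = 0.141 * sqrt(Q * R)
Compute Q * R = 2 * 17.0 = 34.0
Compute sqrt(34.0) = 5.831
d_c = 0.141 * 5.831 = 0.822

0.822 m


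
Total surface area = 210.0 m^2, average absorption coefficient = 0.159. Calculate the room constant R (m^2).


Given values:
  S = 210.0 m^2, alpha = 0.159
Formula: R = S * alpha / (1 - alpha)
Numerator: 210.0 * 0.159 = 33.39
Denominator: 1 - 0.159 = 0.841
R = 33.39 / 0.841 = 39.7

39.7 m^2


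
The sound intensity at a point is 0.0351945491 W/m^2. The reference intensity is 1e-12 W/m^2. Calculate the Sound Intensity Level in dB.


Given values:
  I = 0.0351945491 W/m^2
  I_ref = 1e-12 W/m^2
Formula: SIL = 10 * log10(I / I_ref)
Compute ratio: I / I_ref = 35194549100
Compute log10: log10(35194549100) = 10.546475
Multiply: SIL = 10 * 10.546475 = 105.46

105.46 dB


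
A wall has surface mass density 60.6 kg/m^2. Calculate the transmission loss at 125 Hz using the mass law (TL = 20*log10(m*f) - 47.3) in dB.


Given values:
  m = 60.6 kg/m^2, f = 125 Hz
Formula: TL = 20 * log10(m * f) - 47.3
Compute m * f = 60.6 * 125 = 7575.0
Compute log10(7575.0) = 3.879383
Compute 20 * 3.879383 = 77.5877
TL = 77.5877 - 47.3 = 30.29

30.29 dB


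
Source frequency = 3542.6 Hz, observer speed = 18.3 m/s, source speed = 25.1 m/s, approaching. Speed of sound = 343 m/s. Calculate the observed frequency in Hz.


Given values:
  f_s = 3542.6 Hz, v_o = 18.3 m/s, v_s = 25.1 m/s
  Direction: approaching
Formula: f_o = f_s * (c + v_o) / (c - v_s)
Numerator: c + v_o = 343 + 18.3 = 361.3
Denominator: c - v_s = 343 - 25.1 = 317.9
f_o = 3542.6 * 361.3 / 317.9 = 4026.24

4026.24 Hz


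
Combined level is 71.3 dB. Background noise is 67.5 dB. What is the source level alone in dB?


Given values:
  L_total = 71.3 dB, L_bg = 67.5 dB
Formula: L_source = 10 * log10(10^(L_total/10) - 10^(L_bg/10))
Convert to linear:
  10^(71.3/10) = 13489628.8259
  10^(67.5/10) = 5623413.2519
Difference: 13489628.8259 - 5623413.2519 = 7866215.574
L_source = 10 * log10(7866215.574) = 68.96

68.96 dB


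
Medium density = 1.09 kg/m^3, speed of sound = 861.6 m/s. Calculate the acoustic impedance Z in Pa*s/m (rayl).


Given values:
  rho = 1.09 kg/m^3
  c = 861.6 m/s
Formula: Z = rho * c
Z = 1.09 * 861.6
Z = 939.14

939.14 rayl


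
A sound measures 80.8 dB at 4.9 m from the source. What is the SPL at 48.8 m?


Given values:
  SPL1 = 80.8 dB, r1 = 4.9 m, r2 = 48.8 m
Formula: SPL2 = SPL1 - 20 * log10(r2 / r1)
Compute ratio: r2 / r1 = 48.8 / 4.9 = 9.9592
Compute log10: log10(9.9592) = 0.998224
Compute drop: 20 * 0.998224 = 19.9645
SPL2 = 80.8 - 19.9645 = 60.84

60.84 dB


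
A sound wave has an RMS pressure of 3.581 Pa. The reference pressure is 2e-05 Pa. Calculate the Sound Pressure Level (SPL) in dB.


Given values:
  p = 3.581 Pa
  p_ref = 2e-05 Pa
Formula: SPL = 20 * log10(p / p_ref)
Compute ratio: p / p_ref = 3.581 / 2e-05 = 179050
Compute log10: log10(179050) = 5.252974
Multiply: SPL = 20 * 5.252974 = 105.06

105.06 dB


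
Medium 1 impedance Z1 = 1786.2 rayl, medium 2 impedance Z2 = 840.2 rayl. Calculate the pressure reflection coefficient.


Given values:
  Z1 = 1786.2 rayl, Z2 = 840.2 rayl
Formula: R = (Z2 - Z1) / (Z2 + Z1)
Numerator: Z2 - Z1 = 840.2 - 1786.2 = -946.0
Denominator: Z2 + Z1 = 840.2 + 1786.2 = 2626.4
R = -946.0 / 2626.4 = -0.3602

-0.3602


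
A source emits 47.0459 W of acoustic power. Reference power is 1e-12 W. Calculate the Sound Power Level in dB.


Given values:
  W = 47.0459 W
  W_ref = 1e-12 W
Formula: SWL = 10 * log10(W / W_ref)
Compute ratio: W / W_ref = 47045900000000
Compute log10: log10(47045900000000) = 13.672522
Multiply: SWL = 10 * 13.672522 = 136.73

136.73 dB


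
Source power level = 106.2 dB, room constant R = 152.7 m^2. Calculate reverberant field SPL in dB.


Given values:
  Lw = 106.2 dB, R = 152.7 m^2
Formula: SPL = Lw + 10 * log10(4 / R)
Compute 4 / R = 4 / 152.7 = 0.026195
Compute 10 * log10(0.026195) = -15.8178
SPL = 106.2 + (-15.8178) = 90.38

90.38 dB


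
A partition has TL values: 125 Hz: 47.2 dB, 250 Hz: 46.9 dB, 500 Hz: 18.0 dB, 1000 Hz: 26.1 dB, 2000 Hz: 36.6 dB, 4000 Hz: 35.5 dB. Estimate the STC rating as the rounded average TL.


Given TL values at each frequency:
  125 Hz: 47.2 dB
  250 Hz: 46.9 dB
  500 Hz: 18.0 dB
  1000 Hz: 26.1 dB
  2000 Hz: 36.6 dB
  4000 Hz: 35.5 dB
Formula: STC ~ round(average of TL values)
Sum = 47.2 + 46.9 + 18.0 + 26.1 + 36.6 + 35.5 = 210.3
Average = 210.3 / 6 = 35.05
Rounded: 35

35


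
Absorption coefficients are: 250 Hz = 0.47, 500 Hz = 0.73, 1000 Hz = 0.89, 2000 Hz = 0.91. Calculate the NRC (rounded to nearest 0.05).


Given values:
  a_250 = 0.47, a_500 = 0.73
  a_1000 = 0.89, a_2000 = 0.91
Formula: NRC = (a250 + a500 + a1000 + a2000) / 4
Sum = 0.47 + 0.73 + 0.89 + 0.91 = 3.0
NRC = 3.0 / 4 = 0.75
Rounded to nearest 0.05: 0.75

0.75


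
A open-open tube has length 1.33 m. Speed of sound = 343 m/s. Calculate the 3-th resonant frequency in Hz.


Given values:
  Tube type: open-open, L = 1.33 m, c = 343 m/s, n = 3
Formula: f_n = n * c / (2 * L)
Compute 2 * L = 2 * 1.33 = 2.66
f = 3 * 343 / 2.66
f = 386.84

386.84 Hz


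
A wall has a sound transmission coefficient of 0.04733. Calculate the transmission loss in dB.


Given values:
  tau = 0.04733
Formula: TL = 10 * log10(1 / tau)
Compute 1 / tau = 1 / 0.04733 = 21.1282
Compute log10(21.1282) = 1.324862
TL = 10 * 1.324862 = 13.25

13.25 dB


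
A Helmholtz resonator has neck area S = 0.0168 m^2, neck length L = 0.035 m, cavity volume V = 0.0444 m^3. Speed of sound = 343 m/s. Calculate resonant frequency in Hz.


Given values:
  S = 0.0168 m^2, L = 0.035 m, V = 0.0444 m^3, c = 343 m/s
Formula: f = (c / (2*pi)) * sqrt(S / (V * L))
Compute V * L = 0.0444 * 0.035 = 0.001554
Compute S / (V * L) = 0.0168 / 0.001554 = 10.8108
Compute sqrt(10.8108) = 3.287978
Compute c / (2*pi) = 343 / 6.283185 = 54.590148
f = 54.590148 * 3.287978 = 179.49

179.49 Hz


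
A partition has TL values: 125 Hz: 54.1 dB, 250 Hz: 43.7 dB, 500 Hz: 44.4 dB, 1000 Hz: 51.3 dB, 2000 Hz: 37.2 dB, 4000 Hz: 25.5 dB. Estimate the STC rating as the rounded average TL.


Given TL values at each frequency:
  125 Hz: 54.1 dB
  250 Hz: 43.7 dB
  500 Hz: 44.4 dB
  1000 Hz: 51.3 dB
  2000 Hz: 37.2 dB
  4000 Hz: 25.5 dB
Formula: STC ~ round(average of TL values)
Sum = 54.1 + 43.7 + 44.4 + 51.3 + 37.2 + 25.5 = 256.2
Average = 256.2 / 6 = 42.7
Rounded: 43

43


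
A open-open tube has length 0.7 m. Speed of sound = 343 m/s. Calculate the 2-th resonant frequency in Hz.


Given values:
  Tube type: open-open, L = 0.7 m, c = 343 m/s, n = 2
Formula: f_n = n * c / (2 * L)
Compute 2 * L = 2 * 0.7 = 1.4
f = 2 * 343 / 1.4
f = 490.0

490.0 Hz


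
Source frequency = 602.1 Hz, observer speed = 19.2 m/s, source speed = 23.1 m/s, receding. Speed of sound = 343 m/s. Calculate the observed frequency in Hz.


Given values:
  f_s = 602.1 Hz, v_o = 19.2 m/s, v_s = 23.1 m/s
  Direction: receding
Formula: f_o = f_s * (c - v_o) / (c + v_s)
Numerator: c - v_o = 343 - 19.2 = 323.8
Denominator: c + v_s = 343 + 23.1 = 366.1
f_o = 602.1 * 323.8 / 366.1 = 532.53

532.53 Hz


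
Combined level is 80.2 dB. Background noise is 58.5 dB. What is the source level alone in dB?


Given values:
  L_total = 80.2 dB, L_bg = 58.5 dB
Formula: L_source = 10 * log10(10^(L_total/10) - 10^(L_bg/10))
Convert to linear:
  10^(80.2/10) = 104712854.8051
  10^(58.5/10) = 707945.7844
Difference: 104712854.8051 - 707945.7844 = 104004909.0207
L_source = 10 * log10(104004909.0207) = 80.17

80.17 dB


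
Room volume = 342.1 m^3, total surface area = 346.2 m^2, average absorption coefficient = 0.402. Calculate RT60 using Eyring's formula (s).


Given values:
  V = 342.1 m^3, S = 346.2 m^2, alpha = 0.402
Formula: RT60 = 0.161 * V / (-S * ln(1 - alpha))
Compute ln(1 - 0.402) = ln(0.598) = -0.514165
Denominator: -346.2 * -0.514165 = 178.0039
Numerator: 0.161 * 342.1 = 55.0781
RT60 = 55.0781 / 178.0039 = 0.309

0.309 s


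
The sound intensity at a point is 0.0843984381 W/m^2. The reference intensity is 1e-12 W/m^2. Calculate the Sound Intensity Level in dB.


Given values:
  I = 0.0843984381 W/m^2
  I_ref = 1e-12 W/m^2
Formula: SIL = 10 * log10(I / I_ref)
Compute ratio: I / I_ref = 84398438100
Compute log10: log10(84398438100) = 10.926334
Multiply: SIL = 10 * 10.926334 = 109.26

109.26 dB


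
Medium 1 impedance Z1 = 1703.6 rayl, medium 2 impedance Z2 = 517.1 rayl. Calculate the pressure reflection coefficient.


Given values:
  Z1 = 1703.6 rayl, Z2 = 517.1 rayl
Formula: R = (Z2 - Z1) / (Z2 + Z1)
Numerator: Z2 - Z1 = 517.1 - 1703.6 = -1186.5
Denominator: Z2 + Z1 = 517.1 + 1703.6 = 2220.7
R = -1186.5 / 2220.7 = -0.5343

-0.5343


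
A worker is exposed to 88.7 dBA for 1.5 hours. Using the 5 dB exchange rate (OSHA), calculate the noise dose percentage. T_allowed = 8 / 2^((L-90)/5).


Given values:
  L = 88.7 dBA, T = 1.5 hours
Formula: T_allowed = 8 / 2^((L - 90) / 5)
Compute exponent: (88.7 - 90) / 5 = -0.26
Compute 2^(-0.26) = 0.835088
T_allowed = 8 / 0.835088 = 9.579829 hours
Dose = (T / T_allowed) * 100
Dose = (1.5 / 9.579829) * 100 = 15.66

15.66 %


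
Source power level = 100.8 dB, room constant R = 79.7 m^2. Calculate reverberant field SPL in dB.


Given values:
  Lw = 100.8 dB, R = 79.7 m^2
Formula: SPL = Lw + 10 * log10(4 / R)
Compute 4 / R = 4 / 79.7 = 0.050188
Compute 10 * log10(0.050188) = -12.994
SPL = 100.8 + (-12.994) = 87.81

87.81 dB


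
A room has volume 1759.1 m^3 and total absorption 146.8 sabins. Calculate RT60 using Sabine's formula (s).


Given values:
  V = 1759.1 m^3
  A = 146.8 sabins
Formula: RT60 = 0.161 * V / A
Numerator: 0.161 * 1759.1 = 283.2151
RT60 = 283.2151 / 146.8 = 1.929

1.929 s


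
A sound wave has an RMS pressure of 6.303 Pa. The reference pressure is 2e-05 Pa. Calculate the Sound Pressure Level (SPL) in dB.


Given values:
  p = 6.303 Pa
  p_ref = 2e-05 Pa
Formula: SPL = 20 * log10(p / p_ref)
Compute ratio: p / p_ref = 6.303 / 2e-05 = 315150
Compute log10: log10(315150) = 5.498517
Multiply: SPL = 20 * 5.498517 = 109.97

109.97 dB


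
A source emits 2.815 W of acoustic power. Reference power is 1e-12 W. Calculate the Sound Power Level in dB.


Given values:
  W = 2.815 W
  W_ref = 1e-12 W
Formula: SWL = 10 * log10(W / W_ref)
Compute ratio: W / W_ref = 2815000000000
Compute log10: log10(2815000000000) = 12.449478
Multiply: SWL = 10 * 12.449478 = 124.49

124.49 dB


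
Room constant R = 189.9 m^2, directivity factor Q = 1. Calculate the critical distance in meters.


Given values:
  R = 189.9 m^2, Q = 1
Formula: d_c = 0.141 * sqrt(Q * R)
Compute Q * R = 1 * 189.9 = 189.9
Compute sqrt(189.9) = 13.7804
d_c = 0.141 * 13.7804 = 1.943

1.943 m


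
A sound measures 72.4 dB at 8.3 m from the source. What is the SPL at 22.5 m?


Given values:
  SPL1 = 72.4 dB, r1 = 8.3 m, r2 = 22.5 m
Formula: SPL2 = SPL1 - 20 * log10(r2 / r1)
Compute ratio: r2 / r1 = 22.5 / 8.3 = 2.7108
Compute log10: log10(2.7108) = 0.433097
Compute drop: 20 * 0.433097 = 8.6619
SPL2 = 72.4 - 8.6619 = 63.74

63.74 dB


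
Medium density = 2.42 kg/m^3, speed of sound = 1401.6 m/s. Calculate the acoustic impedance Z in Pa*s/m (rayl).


Given values:
  rho = 2.42 kg/m^3
  c = 1401.6 m/s
Formula: Z = rho * c
Z = 2.42 * 1401.6
Z = 3391.87

3391.87 rayl


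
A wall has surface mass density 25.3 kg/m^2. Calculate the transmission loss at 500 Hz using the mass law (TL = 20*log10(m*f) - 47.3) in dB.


Given values:
  m = 25.3 kg/m^2, f = 500 Hz
Formula: TL = 20 * log10(m * f) - 47.3
Compute m * f = 25.3 * 500 = 12650.0
Compute log10(12650.0) = 4.102091
Compute 20 * 4.102091 = 82.0418
TL = 82.0418 - 47.3 = 34.74

34.74 dB


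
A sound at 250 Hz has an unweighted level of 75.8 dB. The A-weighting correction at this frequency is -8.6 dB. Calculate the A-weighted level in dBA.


Given values:
  SPL = 75.8 dB
  A-weighting at 250 Hz = -8.6 dB
Formula: L_A = SPL + A_weight
L_A = 75.8 + (-8.6)
L_A = 67.2

67.2 dBA


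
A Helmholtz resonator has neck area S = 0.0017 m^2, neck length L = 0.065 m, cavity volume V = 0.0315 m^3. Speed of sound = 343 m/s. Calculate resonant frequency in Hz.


Given values:
  S = 0.0017 m^2, L = 0.065 m, V = 0.0315 m^3, c = 343 m/s
Formula: f = (c / (2*pi)) * sqrt(S / (V * L))
Compute V * L = 0.0315 * 0.065 = 0.0020475
Compute S / (V * L) = 0.0017 / 0.0020475 = 0.8303
Compute sqrt(0.8303) = 0.911208
Compute c / (2*pi) = 343 / 6.283185 = 54.590148
f = 54.590148 * 0.911208 = 49.74

49.74 Hz


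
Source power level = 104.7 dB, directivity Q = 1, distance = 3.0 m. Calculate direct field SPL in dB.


Given values:
  Lw = 104.7 dB, Q = 1, r = 3.0 m
Formula: SPL = Lw + 10 * log10(Q / (4 * pi * r^2))
Compute 4 * pi * r^2 = 4 * pi * 3.0^2 = 113.0973
Compute Q / denom = 1 / 113.0973 = 0.00884194
Compute 10 * log10(0.00884194) = -20.5345
SPL = 104.7 + (-20.5345) = 84.17

84.17 dB


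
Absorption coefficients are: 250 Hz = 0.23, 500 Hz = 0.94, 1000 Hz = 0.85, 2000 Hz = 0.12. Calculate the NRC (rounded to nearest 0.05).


Given values:
  a_250 = 0.23, a_500 = 0.94
  a_1000 = 0.85, a_2000 = 0.12
Formula: NRC = (a250 + a500 + a1000 + a2000) / 4
Sum = 0.23 + 0.94 + 0.85 + 0.12 = 2.14
NRC = 2.14 / 4 = 0.535
Rounded to nearest 0.05: 0.55

0.55


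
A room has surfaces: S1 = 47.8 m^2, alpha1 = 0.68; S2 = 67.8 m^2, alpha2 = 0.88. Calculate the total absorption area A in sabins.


Given surfaces:
  Surface 1: 47.8 * 0.68 = 32.504
  Surface 2: 67.8 * 0.88 = 59.664
Formula: A = sum(Si * alpha_i)
A = 32.504 + 59.664
A = 92.17

92.17 sabins


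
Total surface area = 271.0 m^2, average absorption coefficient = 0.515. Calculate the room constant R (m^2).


Given values:
  S = 271.0 m^2, alpha = 0.515
Formula: R = S * alpha / (1 - alpha)
Numerator: 271.0 * 0.515 = 139.565
Denominator: 1 - 0.515 = 0.485
R = 139.565 / 0.485 = 287.76

287.76 m^2


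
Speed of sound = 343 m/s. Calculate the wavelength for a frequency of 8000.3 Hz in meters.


Given values:
  c = 343 m/s, f = 8000.3 Hz
Formula: lambda = c / f
lambda = 343 / 8000.3
lambda = 0.0429

0.0429 m


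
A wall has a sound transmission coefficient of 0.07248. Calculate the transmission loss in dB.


Given values:
  tau = 0.07248
Formula: TL = 10 * log10(1 / tau)
Compute 1 / tau = 1 / 0.07248 = 13.7969
Compute log10(13.7969) = 1.139782
TL = 10 * 1.139782 = 11.4

11.4 dB


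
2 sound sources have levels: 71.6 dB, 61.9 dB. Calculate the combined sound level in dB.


Formula: L_total = 10 * log10( sum(10^(Li/10)) )
  Source 1: 10^(71.6/10) = 14454397.7075
  Source 2: 10^(61.9/10) = 1548816.6189
Sum of linear values = 16003214.3264
L_total = 10 * log10(16003214.3264) = 72.04

72.04 dB


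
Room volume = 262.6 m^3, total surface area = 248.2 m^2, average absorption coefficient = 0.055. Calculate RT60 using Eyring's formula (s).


Given values:
  V = 262.6 m^3, S = 248.2 m^2, alpha = 0.055
Formula: RT60 = 0.161 * V / (-S * ln(1 - alpha))
Compute ln(1 - 0.055) = ln(0.945) = -0.05657
Denominator: -248.2 * -0.05657 = 14.0407
Numerator: 0.161 * 262.6 = 42.2786
RT60 = 42.2786 / 14.0407 = 3.011

3.011 s


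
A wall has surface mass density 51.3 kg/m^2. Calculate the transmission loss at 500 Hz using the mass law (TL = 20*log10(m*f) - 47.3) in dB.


Given values:
  m = 51.3 kg/m^2, f = 500 Hz
Formula: TL = 20 * log10(m * f) - 47.3
Compute m * f = 51.3 * 500 = 25650.0
Compute log10(25650.0) = 4.409087
Compute 20 * 4.409087 = 88.1817
TL = 88.1817 - 47.3 = 40.88

40.88 dB


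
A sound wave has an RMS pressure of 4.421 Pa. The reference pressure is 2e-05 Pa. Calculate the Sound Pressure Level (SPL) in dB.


Given values:
  p = 4.421 Pa
  p_ref = 2e-05 Pa
Formula: SPL = 20 * log10(p / p_ref)
Compute ratio: p / p_ref = 4.421 / 2e-05 = 221050
Compute log10: log10(221050) = 5.344491
Multiply: SPL = 20 * 5.344491 = 106.89

106.89 dB


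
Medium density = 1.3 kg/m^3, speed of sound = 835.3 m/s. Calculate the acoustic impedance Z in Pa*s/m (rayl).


Given values:
  rho = 1.3 kg/m^3
  c = 835.3 m/s
Formula: Z = rho * c
Z = 1.3 * 835.3
Z = 1085.89

1085.89 rayl


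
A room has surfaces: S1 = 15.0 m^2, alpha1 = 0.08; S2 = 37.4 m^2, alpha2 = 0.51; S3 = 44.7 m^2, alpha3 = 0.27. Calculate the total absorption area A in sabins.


Given surfaces:
  Surface 1: 15.0 * 0.08 = 1.2
  Surface 2: 37.4 * 0.51 = 19.074
  Surface 3: 44.7 * 0.27 = 12.069
Formula: A = sum(Si * alpha_i)
A = 1.2 + 19.074 + 12.069
A = 32.34

32.34 sabins


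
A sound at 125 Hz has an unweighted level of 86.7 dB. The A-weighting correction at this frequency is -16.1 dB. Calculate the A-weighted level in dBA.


Given values:
  SPL = 86.7 dB
  A-weighting at 125 Hz = -16.1 dB
Formula: L_A = SPL + A_weight
L_A = 86.7 + (-16.1)
L_A = 70.6

70.6 dBA


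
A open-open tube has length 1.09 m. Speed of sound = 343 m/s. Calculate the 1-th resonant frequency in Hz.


Given values:
  Tube type: open-open, L = 1.09 m, c = 343 m/s, n = 1
Formula: f_n = n * c / (2 * L)
Compute 2 * L = 2 * 1.09 = 2.18
f = 1 * 343 / 2.18
f = 157.34

157.34 Hz


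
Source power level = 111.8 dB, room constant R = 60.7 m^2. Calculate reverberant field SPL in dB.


Given values:
  Lw = 111.8 dB, R = 60.7 m^2
Formula: SPL = Lw + 10 * log10(4 / R)
Compute 4 / R = 4 / 60.7 = 0.065898
Compute 10 * log10(0.065898) = -11.8113
SPL = 111.8 + (-11.8113) = 99.99

99.99 dB


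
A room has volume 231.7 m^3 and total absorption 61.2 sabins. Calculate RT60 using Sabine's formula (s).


Given values:
  V = 231.7 m^3
  A = 61.2 sabins
Formula: RT60 = 0.161 * V / A
Numerator: 0.161 * 231.7 = 37.3037
RT60 = 37.3037 / 61.2 = 0.61

0.61 s


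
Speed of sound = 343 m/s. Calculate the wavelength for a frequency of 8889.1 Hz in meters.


Given values:
  c = 343 m/s, f = 8889.1 Hz
Formula: lambda = c / f
lambda = 343 / 8889.1
lambda = 0.0386

0.0386 m


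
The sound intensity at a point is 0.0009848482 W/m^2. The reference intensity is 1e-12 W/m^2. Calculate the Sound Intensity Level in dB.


Given values:
  I = 0.0009848482 W/m^2
  I_ref = 1e-12 W/m^2
Formula: SIL = 10 * log10(I / I_ref)
Compute ratio: I / I_ref = 984848200
Compute log10: log10(984848200) = 8.993369
Multiply: SIL = 10 * 8.993369 = 89.93

89.93 dB


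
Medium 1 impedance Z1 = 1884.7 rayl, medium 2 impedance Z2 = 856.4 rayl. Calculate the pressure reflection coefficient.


Given values:
  Z1 = 1884.7 rayl, Z2 = 856.4 rayl
Formula: R = (Z2 - Z1) / (Z2 + Z1)
Numerator: Z2 - Z1 = 856.4 - 1884.7 = -1028.3
Denominator: Z2 + Z1 = 856.4 + 1884.7 = 2741.1
R = -1028.3 / 2741.1 = -0.3751

-0.3751


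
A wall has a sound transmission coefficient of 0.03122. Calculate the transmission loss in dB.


Given values:
  tau = 0.03122
Formula: TL = 10 * log10(1 / tau)
Compute 1 / tau = 1 / 0.03122 = 32.0307
Compute log10(32.0307) = 1.505566
TL = 10 * 1.505566 = 15.06

15.06 dB


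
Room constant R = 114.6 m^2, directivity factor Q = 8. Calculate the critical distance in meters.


Given values:
  R = 114.6 m^2, Q = 8
Formula: d_c = 0.141 * sqrt(Q * R)
Compute Q * R = 8 * 114.6 = 916.8
Compute sqrt(916.8) = 30.2787
d_c = 0.141 * 30.2787 = 4.269

4.269 m


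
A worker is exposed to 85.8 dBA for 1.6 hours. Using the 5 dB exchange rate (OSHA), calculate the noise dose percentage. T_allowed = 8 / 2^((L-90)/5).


Given values:
  L = 85.8 dBA, T = 1.6 hours
Formula: T_allowed = 8 / 2^((L - 90) / 5)
Compute exponent: (85.8 - 90) / 5 = -0.84
Compute 2^(-0.84) = 0.558644
T_allowed = 8 / 0.558644 = 14.32039 hours
Dose = (T / T_allowed) * 100
Dose = (1.6 / 14.32039) * 100 = 11.17

11.17 %


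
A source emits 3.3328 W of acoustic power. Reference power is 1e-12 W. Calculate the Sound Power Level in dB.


Given values:
  W = 3.3328 W
  W_ref = 1e-12 W
Formula: SWL = 10 * log10(W / W_ref)
Compute ratio: W / W_ref = 3332800000000
Compute log10: log10(3332800000000) = 12.522809
Multiply: SWL = 10 * 12.522809 = 125.23

125.23 dB


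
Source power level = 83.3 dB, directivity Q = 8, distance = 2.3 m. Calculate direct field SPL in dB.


Given values:
  Lw = 83.3 dB, Q = 8, r = 2.3 m
Formula: SPL = Lw + 10 * log10(Q / (4 * pi * r^2))
Compute 4 * pi * r^2 = 4 * pi * 2.3^2 = 66.4761
Compute Q / denom = 8 / 66.4761 = 0.120344
Compute 10 * log10(0.120344) = -9.1958
SPL = 83.3 + (-9.1958) = 74.1

74.1 dB


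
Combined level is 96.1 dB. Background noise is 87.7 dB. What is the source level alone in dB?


Given values:
  L_total = 96.1 dB, L_bg = 87.7 dB
Formula: L_source = 10 * log10(10^(L_total/10) - 10^(L_bg/10))
Convert to linear:
  10^(96.1/10) = 4073802778.0411
  10^(87.7/10) = 588843655.3556
Difference: 4073802778.0411 - 588843655.3556 = 3484959122.6855
L_source = 10 * log10(3484959122.6855) = 95.42

95.42 dB


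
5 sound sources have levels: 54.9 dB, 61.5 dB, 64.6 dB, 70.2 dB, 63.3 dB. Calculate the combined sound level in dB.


Formula: L_total = 10 * log10( sum(10^(Li/10)) )
  Source 1: 10^(54.9/10) = 309029.5433
  Source 2: 10^(61.5/10) = 1412537.5446
  Source 3: 10^(64.6/10) = 2884031.5031
  Source 4: 10^(70.2/10) = 10471285.4805
  Source 5: 10^(63.3/10) = 2137962.0895
Sum of linear values = 17214846.161
L_total = 10 * log10(17214846.161) = 72.36

72.36 dB


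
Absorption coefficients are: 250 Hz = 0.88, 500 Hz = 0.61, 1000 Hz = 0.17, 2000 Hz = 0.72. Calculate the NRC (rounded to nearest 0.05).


Given values:
  a_250 = 0.88, a_500 = 0.61
  a_1000 = 0.17, a_2000 = 0.72
Formula: NRC = (a250 + a500 + a1000 + a2000) / 4
Sum = 0.88 + 0.61 + 0.17 + 0.72 = 2.38
NRC = 2.38 / 4 = 0.595
Rounded to nearest 0.05: 0.6

0.6


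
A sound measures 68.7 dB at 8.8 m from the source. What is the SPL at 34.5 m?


Given values:
  SPL1 = 68.7 dB, r1 = 8.8 m, r2 = 34.5 m
Formula: SPL2 = SPL1 - 20 * log10(r2 / r1)
Compute ratio: r2 / r1 = 34.5 / 8.8 = 3.9205
Compute log10: log10(3.9205) = 0.593341
Compute drop: 20 * 0.593341 = 11.8668
SPL2 = 68.7 - 11.8668 = 56.83

56.83 dB


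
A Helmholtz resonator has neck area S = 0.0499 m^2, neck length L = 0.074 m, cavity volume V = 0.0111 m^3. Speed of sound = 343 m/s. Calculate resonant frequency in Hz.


Given values:
  S = 0.0499 m^2, L = 0.074 m, V = 0.0111 m^3, c = 343 m/s
Formula: f = (c / (2*pi)) * sqrt(S / (V * L))
Compute V * L = 0.0111 * 0.074 = 0.0008214
Compute S / (V * L) = 0.0499 / 0.0008214 = 60.7499
Compute sqrt(60.7499) = 7.794222
Compute c / (2*pi) = 343 / 6.283185 = 54.590148
f = 54.590148 * 7.794222 = 425.49

425.49 Hz


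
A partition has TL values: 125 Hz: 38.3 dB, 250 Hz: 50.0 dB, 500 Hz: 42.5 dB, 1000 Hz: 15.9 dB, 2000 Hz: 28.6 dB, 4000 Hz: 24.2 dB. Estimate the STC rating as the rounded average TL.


Given TL values at each frequency:
  125 Hz: 38.3 dB
  250 Hz: 50.0 dB
  500 Hz: 42.5 dB
  1000 Hz: 15.9 dB
  2000 Hz: 28.6 dB
  4000 Hz: 24.2 dB
Formula: STC ~ round(average of TL values)
Sum = 38.3 + 50.0 + 42.5 + 15.9 + 28.6 + 24.2 = 199.5
Average = 199.5 / 6 = 33.25
Rounded: 33

33


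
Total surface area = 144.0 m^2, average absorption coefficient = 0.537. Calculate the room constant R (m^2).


Given values:
  S = 144.0 m^2, alpha = 0.537
Formula: R = S * alpha / (1 - alpha)
Numerator: 144.0 * 0.537 = 77.328
Denominator: 1 - 0.537 = 0.463
R = 77.328 / 0.463 = 167.02

167.02 m^2


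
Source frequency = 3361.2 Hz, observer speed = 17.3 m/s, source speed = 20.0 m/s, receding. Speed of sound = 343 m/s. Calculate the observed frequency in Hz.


Given values:
  f_s = 3361.2 Hz, v_o = 17.3 m/s, v_s = 20.0 m/s
  Direction: receding
Formula: f_o = f_s * (c - v_o) / (c + v_s)
Numerator: c - v_o = 343 - 17.3 = 325.7
Denominator: c + v_s = 343 + 20.0 = 363.0
f_o = 3361.2 * 325.7 / 363.0 = 3015.82

3015.82 Hz


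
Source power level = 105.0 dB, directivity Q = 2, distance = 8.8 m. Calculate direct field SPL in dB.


Given values:
  Lw = 105.0 dB, Q = 2, r = 8.8 m
Formula: SPL = Lw + 10 * log10(Q / (4 * pi * r^2))
Compute 4 * pi * r^2 = 4 * pi * 8.8^2 = 973.1397
Compute Q / denom = 2 / 973.1397 = 0.0020552
Compute 10 * log10(0.0020552) = -26.8715
SPL = 105.0 + (-26.8715) = 78.13

78.13 dB


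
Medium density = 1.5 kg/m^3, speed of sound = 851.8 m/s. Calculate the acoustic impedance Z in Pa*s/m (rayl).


Given values:
  rho = 1.5 kg/m^3
  c = 851.8 m/s
Formula: Z = rho * c
Z = 1.5 * 851.8
Z = 1277.7

1277.7 rayl


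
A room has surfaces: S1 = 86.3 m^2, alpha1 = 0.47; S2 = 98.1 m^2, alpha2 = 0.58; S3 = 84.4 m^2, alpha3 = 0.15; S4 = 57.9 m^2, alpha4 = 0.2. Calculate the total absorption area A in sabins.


Given surfaces:
  Surface 1: 86.3 * 0.47 = 40.561
  Surface 2: 98.1 * 0.58 = 56.898
  Surface 3: 84.4 * 0.15 = 12.66
  Surface 4: 57.9 * 0.2 = 11.58
Formula: A = sum(Si * alpha_i)
A = 40.561 + 56.898 + 12.66 + 11.58
A = 121.7

121.7 sabins


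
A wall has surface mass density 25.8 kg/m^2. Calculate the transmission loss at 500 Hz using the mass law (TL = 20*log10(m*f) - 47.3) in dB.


Given values:
  m = 25.8 kg/m^2, f = 500 Hz
Formula: TL = 20 * log10(m * f) - 47.3
Compute m * f = 25.8 * 500 = 12900.0
Compute log10(12900.0) = 4.11059
Compute 20 * 4.11059 = 82.2118
TL = 82.2118 - 47.3 = 34.91

34.91 dB


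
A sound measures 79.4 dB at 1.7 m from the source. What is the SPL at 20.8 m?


Given values:
  SPL1 = 79.4 dB, r1 = 1.7 m, r2 = 20.8 m
Formula: SPL2 = SPL1 - 20 * log10(r2 / r1)
Compute ratio: r2 / r1 = 20.8 / 1.7 = 12.2353
Compute log10: log10(12.2353) = 1.087615
Compute drop: 20 * 1.087615 = 21.7523
SPL2 = 79.4 - 21.7523 = 57.65

57.65 dB


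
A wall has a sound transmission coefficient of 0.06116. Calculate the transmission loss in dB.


Given values:
  tau = 0.06116
Formula: TL = 10 * log10(1 / tau)
Compute 1 / tau = 1 / 0.06116 = 16.3506
Compute log10(16.3506) = 1.213534
TL = 10 * 1.213534 = 12.14

12.14 dB


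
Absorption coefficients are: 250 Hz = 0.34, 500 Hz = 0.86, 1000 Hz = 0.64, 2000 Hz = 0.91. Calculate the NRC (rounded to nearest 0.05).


Given values:
  a_250 = 0.34, a_500 = 0.86
  a_1000 = 0.64, a_2000 = 0.91
Formula: NRC = (a250 + a500 + a1000 + a2000) / 4
Sum = 0.34 + 0.86 + 0.64 + 0.91 = 2.75
NRC = 2.75 / 4 = 0.6875
Rounded to nearest 0.05: 0.7

0.7


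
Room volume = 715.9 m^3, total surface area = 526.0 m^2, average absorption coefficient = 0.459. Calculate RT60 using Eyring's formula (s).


Given values:
  V = 715.9 m^3, S = 526.0 m^2, alpha = 0.459
Formula: RT60 = 0.161 * V / (-S * ln(1 - alpha))
Compute ln(1 - 0.459) = ln(0.541) = -0.614336
Denominator: -526.0 * -0.614336 = 323.1407
Numerator: 0.161 * 715.9 = 115.2599
RT60 = 115.2599 / 323.1407 = 0.357

0.357 s


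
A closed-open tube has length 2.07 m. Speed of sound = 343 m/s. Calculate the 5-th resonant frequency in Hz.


Given values:
  Tube type: closed-open, L = 2.07 m, c = 343 m/s, n = 5
Formula: f_n = (2n - 1) * c / (4 * L)
Compute 2n - 1 = 2*5 - 1 = 9
Compute 4 * L = 4 * 2.07 = 8.28
f = 9 * 343 / 8.28
f = 372.83

372.83 Hz


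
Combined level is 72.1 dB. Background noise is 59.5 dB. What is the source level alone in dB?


Given values:
  L_total = 72.1 dB, L_bg = 59.5 dB
Formula: L_source = 10 * log10(10^(L_total/10) - 10^(L_bg/10))
Convert to linear:
  10^(72.1/10) = 16218100.9736
  10^(59.5/10) = 891250.9381
Difference: 16218100.9736 - 891250.9381 = 15326850.0355
L_source = 10 * log10(15326850.0355) = 71.85

71.85 dB


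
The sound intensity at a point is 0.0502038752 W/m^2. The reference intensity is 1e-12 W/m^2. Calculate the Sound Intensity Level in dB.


Given values:
  I = 0.0502038752 W/m^2
  I_ref = 1e-12 W/m^2
Formula: SIL = 10 * log10(I / I_ref)
Compute ratio: I / I_ref = 50203875200
Compute log10: log10(50203875200) = 10.700737
Multiply: SIL = 10 * 10.700737 = 107.01

107.01 dB


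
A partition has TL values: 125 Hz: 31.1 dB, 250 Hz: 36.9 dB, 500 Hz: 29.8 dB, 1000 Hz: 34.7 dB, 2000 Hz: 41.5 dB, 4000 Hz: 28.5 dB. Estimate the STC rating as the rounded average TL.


Given TL values at each frequency:
  125 Hz: 31.1 dB
  250 Hz: 36.9 dB
  500 Hz: 29.8 dB
  1000 Hz: 34.7 dB
  2000 Hz: 41.5 dB
  4000 Hz: 28.5 dB
Formula: STC ~ round(average of TL values)
Sum = 31.1 + 36.9 + 29.8 + 34.7 + 41.5 + 28.5 = 202.5
Average = 202.5 / 6 = 33.75
Rounded: 34

34


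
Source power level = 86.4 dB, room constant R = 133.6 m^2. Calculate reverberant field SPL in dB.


Given values:
  Lw = 86.4 dB, R = 133.6 m^2
Formula: SPL = Lw + 10 * log10(4 / R)
Compute 4 / R = 4 / 133.6 = 0.02994
Compute 10 * log10(0.02994) = -15.2375
SPL = 86.4 + (-15.2375) = 71.16

71.16 dB


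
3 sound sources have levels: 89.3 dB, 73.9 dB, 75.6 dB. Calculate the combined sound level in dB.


Formula: L_total = 10 * log10( sum(10^(Li/10)) )
  Source 1: 10^(89.3/10) = 851138038.2024
  Source 2: 10^(73.9/10) = 24547089.1569
  Source 3: 10^(75.6/10) = 36307805.477
Sum of linear values = 911992932.8363
L_total = 10 * log10(911992932.8363) = 89.6

89.6 dB


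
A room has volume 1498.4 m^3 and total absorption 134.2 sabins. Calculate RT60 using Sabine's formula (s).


Given values:
  V = 1498.4 m^3
  A = 134.2 sabins
Formula: RT60 = 0.161 * V / A
Numerator: 0.161 * 1498.4 = 241.2424
RT60 = 241.2424 / 134.2 = 1.798

1.798 s


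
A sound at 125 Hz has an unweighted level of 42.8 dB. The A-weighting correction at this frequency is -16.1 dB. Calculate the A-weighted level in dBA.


Given values:
  SPL = 42.8 dB
  A-weighting at 125 Hz = -16.1 dB
Formula: L_A = SPL + A_weight
L_A = 42.8 + (-16.1)
L_A = 26.7

26.7 dBA


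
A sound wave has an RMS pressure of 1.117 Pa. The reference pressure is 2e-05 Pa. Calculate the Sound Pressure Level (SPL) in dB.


Given values:
  p = 1.117 Pa
  p_ref = 2e-05 Pa
Formula: SPL = 20 * log10(p / p_ref)
Compute ratio: p / p_ref = 1.117 / 2e-05 = 55850
Compute log10: log10(55850) = 4.747023
Multiply: SPL = 20 * 4.747023 = 94.94

94.94 dB


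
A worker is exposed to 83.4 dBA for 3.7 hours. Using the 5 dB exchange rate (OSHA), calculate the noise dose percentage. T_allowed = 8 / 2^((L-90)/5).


Given values:
  L = 83.4 dBA, T = 3.7 hours
Formula: T_allowed = 8 / 2^((L - 90) / 5)
Compute exponent: (83.4 - 90) / 5 = -1.32
Compute 2^(-1.32) = 0.400535
T_allowed = 8 / 0.400535 = 19.973286 hours
Dose = (T / T_allowed) * 100
Dose = (3.7 / 19.973286) * 100 = 18.52

18.52 %


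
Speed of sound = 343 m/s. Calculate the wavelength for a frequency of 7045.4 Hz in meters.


Given values:
  c = 343 m/s, f = 7045.4 Hz
Formula: lambda = c / f
lambda = 343 / 7045.4
lambda = 0.0487

0.0487 m


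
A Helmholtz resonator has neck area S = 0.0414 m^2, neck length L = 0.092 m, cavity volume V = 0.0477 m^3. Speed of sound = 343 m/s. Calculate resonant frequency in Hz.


Given values:
  S = 0.0414 m^2, L = 0.092 m, V = 0.0477 m^3, c = 343 m/s
Formula: f = (c / (2*pi)) * sqrt(S / (V * L))
Compute V * L = 0.0477 * 0.092 = 0.0043884
Compute S / (V * L) = 0.0414 / 0.0043884 = 9.434
Compute sqrt(9.434) = 3.071482
Compute c / (2*pi) = 343 / 6.283185 = 54.590148
f = 54.590148 * 3.071482 = 167.67

167.67 Hz


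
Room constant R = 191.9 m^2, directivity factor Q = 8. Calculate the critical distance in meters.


Given values:
  R = 191.9 m^2, Q = 8
Formula: d_c = 0.141 * sqrt(Q * R)
Compute Q * R = 8 * 191.9 = 1535.2
Compute sqrt(1535.2) = 39.1816
d_c = 0.141 * 39.1816 = 5.525

5.525 m


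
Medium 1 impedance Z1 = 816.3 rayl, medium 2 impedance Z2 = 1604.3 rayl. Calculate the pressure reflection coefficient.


Given values:
  Z1 = 816.3 rayl, Z2 = 1604.3 rayl
Formula: R = (Z2 - Z1) / (Z2 + Z1)
Numerator: Z2 - Z1 = 1604.3 - 816.3 = 788.0
Denominator: Z2 + Z1 = 1604.3 + 816.3 = 2420.6
R = 788.0 / 2420.6 = 0.3255

0.3255


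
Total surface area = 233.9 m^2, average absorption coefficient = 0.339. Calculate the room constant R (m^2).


Given values:
  S = 233.9 m^2, alpha = 0.339
Formula: R = S * alpha / (1 - alpha)
Numerator: 233.9 * 0.339 = 79.2921
Denominator: 1 - 0.339 = 0.661
R = 79.2921 / 0.661 = 119.96

119.96 m^2


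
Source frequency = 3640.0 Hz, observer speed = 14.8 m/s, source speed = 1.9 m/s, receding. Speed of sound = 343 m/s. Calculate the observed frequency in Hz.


Given values:
  f_s = 3640.0 Hz, v_o = 14.8 m/s, v_s = 1.9 m/s
  Direction: receding
Formula: f_o = f_s * (c - v_o) / (c + v_s)
Numerator: c - v_o = 343 - 14.8 = 328.2
Denominator: c + v_s = 343 + 1.9 = 344.9
f_o = 3640.0 * 328.2 / 344.9 = 3463.75

3463.75 Hz


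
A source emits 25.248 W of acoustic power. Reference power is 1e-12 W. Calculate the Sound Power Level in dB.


Given values:
  W = 25.248 W
  W_ref = 1e-12 W
Formula: SWL = 10 * log10(W / W_ref)
Compute ratio: W / W_ref = 25248000000000
Compute log10: log10(25248000000000) = 13.402227
Multiply: SWL = 10 * 13.402227 = 134.02

134.02 dB


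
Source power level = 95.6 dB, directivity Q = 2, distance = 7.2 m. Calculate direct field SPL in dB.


Given values:
  Lw = 95.6 dB, Q = 2, r = 7.2 m
Formula: SPL = Lw + 10 * log10(Q / (4 * pi * r^2))
Compute 4 * pi * r^2 = 4 * pi * 7.2^2 = 651.4407
Compute Q / denom = 2 / 651.4407 = 0.00307012
Compute 10 * log10(0.00307012) = -25.1284
SPL = 95.6 + (-25.1284) = 70.47

70.47 dB
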